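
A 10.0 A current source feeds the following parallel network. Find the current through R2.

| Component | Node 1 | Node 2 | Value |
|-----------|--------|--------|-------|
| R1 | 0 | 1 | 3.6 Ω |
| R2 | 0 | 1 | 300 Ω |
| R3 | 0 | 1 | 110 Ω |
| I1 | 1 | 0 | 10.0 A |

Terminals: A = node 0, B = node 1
All resistors sit directly between nodes 0 and 1, so they are in parallel and share one voltage V; the full source current 10 A splits among them.
1/R_par = 1/3.6 + 1/300 + 1/110 = 0.2902 S  =>  R_par = 3.446 Ω
V = I × R_par = 10 × 3.446 = 34.46 V
I_R2 = V/R2 = 34.46/300 = 0.1149 A

Final answer: 0.1149 A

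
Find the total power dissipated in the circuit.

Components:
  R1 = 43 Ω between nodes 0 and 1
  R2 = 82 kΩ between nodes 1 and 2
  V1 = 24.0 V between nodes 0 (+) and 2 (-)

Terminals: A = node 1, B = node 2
Nodal analysis, taking node 2 as the 0 V reference.
Source V1 fixes V_0 = 24 V.
KCL at each unknown node (sum of currents leaving = 0; resistances in Ω):
  Node 1: (V_1 - 24)/43 + (V_1 - 0)/82000 = 0
Collecting terms: 0.02327 × V_1 = 0.5581  =>  V_1 = 23.99 V
Power in each resistor, P = (ΔV)²/R:
  P_R1 = (24 - 23.99)²/43 = 0.00000368 W
  P_R2 = (23.99 - 0)²/82000 = 0.007017 W
P_total = P_R1 + P_R2 = 0.007021 W

Final answer: 0.007021 W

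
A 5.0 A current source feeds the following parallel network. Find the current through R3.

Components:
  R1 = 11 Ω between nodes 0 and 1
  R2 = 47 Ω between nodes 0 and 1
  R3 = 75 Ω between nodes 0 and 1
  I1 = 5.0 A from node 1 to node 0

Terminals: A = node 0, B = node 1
All resistors sit directly between nodes 0 and 1, so they are in parallel and share one voltage V; the full source current 5 A splits among them.
1/R_par = 1/11 + 1/47 + 1/75 = 0.1255 S  =>  R_par = 7.967 Ω
V = I × R_par = 5 × 7.967 = 39.83 V
I_R3 = V/R3 = 39.83/75 = 0.5311 A

Final answer: 0.5311 A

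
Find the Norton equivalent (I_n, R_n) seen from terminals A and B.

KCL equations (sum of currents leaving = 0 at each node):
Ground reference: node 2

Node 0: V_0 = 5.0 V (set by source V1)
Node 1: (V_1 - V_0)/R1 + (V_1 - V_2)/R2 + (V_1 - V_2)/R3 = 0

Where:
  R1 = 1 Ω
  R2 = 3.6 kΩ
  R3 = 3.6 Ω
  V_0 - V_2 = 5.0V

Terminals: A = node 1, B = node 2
Find the Thévenin equivalent first; then I_n = V_th/R_th and R_n = R_th.
Step 1 — V_th is the open-circuit voltage V_A - V_B (nothing connected across the terminals).
Nodal analysis, taking node 2 as the 0 V reference.
Source V1 fixes V_0 = 5 V.
KCL at each unknown node (sum of currents leaving = 0; resistances in Ω):
  Node 1: (V_1 - 5)/1 + (V_1 - 0)/3600 + (V_1 - 0)/3.6 = 0
Collecting terms: 1.278 × V_1 = 5  =>  V_1 = 3.912 V
V_th = V_1 - V_2 = 3.912 - 0 = 3.912 V
Step 2 — R_th: zero the source — replace V1 by a short circuit (node 2 merges into node 0) — and find the resistance seen between A (node 1) and B (node 0).
Reduce the network between node 1 (A) and node 0 (B) by series/parallel combination:
  Rp1 = R1 ‖ R2 ‖ R3 (parallel, all between nodes 0 and 1) = 1/(1/1 + 1/3600 + 1/3.6) = 0.7824 Ω
R_th = 0.7824 Ω
I_n = V_th/R_th = 3.912/0.7824 = 5 A, and R_n = R_th = 0.7824 Ω

Final answer: I_n = 5 A, R_n = 0.7824 Ω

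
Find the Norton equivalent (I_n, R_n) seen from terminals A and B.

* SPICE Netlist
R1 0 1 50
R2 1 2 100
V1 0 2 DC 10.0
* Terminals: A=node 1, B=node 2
Find the Thévenin equivalent first; then I_n = V_th/R_th and R_n = R_th.
Step 1 — V_th is the open-circuit voltage V_A - V_B (nothing connected across the terminals).
Nodal analysis, taking node 2 as the 0 V reference.
Source V1 fixes V_0 = 10 V.
KCL at each unknown node (sum of currents leaving = 0; resistances in Ω):
  Node 1: (V_1 - 10)/50 + (V_1 - 0)/100 = 0
Collecting terms: 0.03 × V_1 = 0.2  =>  V_1 = 6.667 V
V_th = V_1 - V_2 = 6.667 - 0 = 6.667 V
Step 2 — R_th: zero the source — replace V1 by a short circuit (node 2 merges into node 0) — and find the resistance seen between A (node 1) and B (node 0).
Reduce the network between node 1 (A) and node 0 (B) by series/parallel combination:
  Rp1 = R1 ‖ R2 (parallel, both between nodes 0 and 1) = 1/(1/50 + 1/100) = 33.33 Ω
R_th = 33.33 Ω
I_n = V_th/R_th = 6.667/33.33 = 0.2 A, and R_n = R_th = 33.33 Ω

Final answer: I_n = 0.2 A, R_n = 33.33 Ω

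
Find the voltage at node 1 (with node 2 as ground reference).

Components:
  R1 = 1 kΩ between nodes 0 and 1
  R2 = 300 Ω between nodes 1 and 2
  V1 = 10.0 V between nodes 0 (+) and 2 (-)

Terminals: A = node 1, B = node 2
Nodal analysis, taking node 2 as the 0 V reference.
Source V1 fixes V_0 = 10 V.
KCL at each unknown node (sum of currents leaving = 0; resistances in Ω):
  Node 1: (V_1 - 10)/1000 + (V_1 - 0)/300 = 0
Collecting terms: 0.004333 × V_1 = 0.01  =>  V_1 = 2.308 V
The requested potential is V_1 = 2.308 V.

Final answer: V_1 = 2.308 V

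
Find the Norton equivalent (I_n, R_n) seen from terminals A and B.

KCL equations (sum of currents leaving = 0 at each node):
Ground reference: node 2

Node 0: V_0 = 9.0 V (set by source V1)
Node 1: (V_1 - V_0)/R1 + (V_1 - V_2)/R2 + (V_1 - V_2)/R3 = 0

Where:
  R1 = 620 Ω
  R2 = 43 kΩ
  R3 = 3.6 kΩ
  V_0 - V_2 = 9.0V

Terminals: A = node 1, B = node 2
Find the Thévenin equivalent first; then I_n = V_th/R_th and R_n = R_th.
Step 1 — V_th is the open-circuit voltage V_A - V_B (nothing connected across the terminals).
Nodal analysis, taking node 2 as the 0 V reference.
Source V1 fixes V_0 = 9 V.
KCL at each unknown node (sum of currents leaving = 0; resistances in Ω):
  Node 1: (V_1 - 9)/620 + (V_1 - 0)/43000 + (V_1 - 0)/3600 = 0
Collecting terms: 0.001914 × V_1 = 0.01452  =>  V_1 = 7.584 V
V_th = V_1 - V_2 = 7.584 - 0 = 7.584 V
Step 2 — R_th: zero the source — replace V1 by a short circuit (node 2 merges into node 0) — and find the resistance seen between A (node 1) and B (node 0).
Reduce the network between node 1 (A) and node 0 (B) by series/parallel combination:
  Rp1 = R1 ‖ R2 ‖ R3 (parallel, all between nodes 0 and 1) = 1/(1/620 + 1/43000 + 1/3600) = 522.5 Ω
R_th = 522.5 Ω
I_n = V_th/R_th = 7.584/522.5 = 0.01452 A, and R_n = R_th = 522.5 Ω

Final answer: I_n = 0.01452 A, R_n = 522.5 Ω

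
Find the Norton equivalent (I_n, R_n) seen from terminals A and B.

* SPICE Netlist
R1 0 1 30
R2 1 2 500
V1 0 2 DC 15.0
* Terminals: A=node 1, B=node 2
Find the Thévenin equivalent first; then I_n = V_th/R_th and R_n = R_th.
Step 1 — V_th is the open-circuit voltage V_A - V_B (nothing connected across the terminals).
Nodal analysis, taking node 2 as the 0 V reference.
Source V1 fixes V_0 = 15 V.
KCL at each unknown node (sum of currents leaving = 0; resistances in Ω):
  Node 1: (V_1 - 15)/30 + (V_1 - 0)/500 = 0
Collecting terms: 0.03533 × V_1 = 0.5  =>  V_1 = 14.15 V
V_th = V_1 - V_2 = 14.15 - 0 = 14.15 V
Step 2 — R_th: zero the source — replace V1 by a short circuit (node 2 merges into node 0) — and find the resistance seen between A (node 1) and B (node 0).
Reduce the network between node 1 (A) and node 0 (B) by series/parallel combination:
  Rp1 = R1 ‖ R2 (parallel, both between nodes 0 and 1) = 1/(1/30 + 1/500) = 28.3 Ω
R_th = 28.3 Ω
I_n = V_th/R_th = 14.15/28.3 = 0.5 A, and R_n = R_th = 28.3 Ω

Final answer: I_n = 0.5 A, R_n = 28.3 Ω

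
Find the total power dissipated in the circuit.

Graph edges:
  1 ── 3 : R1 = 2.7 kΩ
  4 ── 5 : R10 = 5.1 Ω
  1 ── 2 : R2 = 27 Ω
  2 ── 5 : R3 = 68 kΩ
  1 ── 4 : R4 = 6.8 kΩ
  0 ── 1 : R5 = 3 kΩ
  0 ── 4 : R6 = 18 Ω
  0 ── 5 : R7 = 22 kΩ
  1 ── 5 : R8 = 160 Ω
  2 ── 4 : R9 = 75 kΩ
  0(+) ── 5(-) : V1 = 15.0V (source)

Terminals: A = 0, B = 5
Nodal analysis, taking node 5 as the 0 V reference.
Source V1 fixes V_0 = 15 V.
KCL at each unknown node (sum of currents leaving = 0; resistances in Ω):
  Node 1: (V_1 - V_3)/2700 + (V_1 - V_2)/27 + (V_1 - V_4)/6800 + (V_1 - 15)/3000 + (V_1 - 0)/160 = 0
  Node 2: (V_2 - V_1)/27 + (V_2 - 0)/68000 + (V_2 - V_4)/75000 = 0
  Node 3: (V_3 - V_1)/2700 = 0
  Node 4: (V_4 - V_1)/6800 + (V_4 - 15)/18 + (V_4 - V_2)/75000 + (V_4 - 0)/5.1 = 0
Collecting terms (coefficients in siemens):
  0.04414·V_1 - 0.03704·V_2 - 0.0003704·V_3 - 0.0001471·V_4 = 0.005
  0.03707·V_2 - 0.03704·V_1 - 0.00001333·V_4 = 0
  0.0003704·V_3 - 0.0003704·V_1 = 0
  0.2518·V_4 - 0.0001471·V_1 - 0.00001333·V_2 = 0.8333
Solving these 4 simultaneous equations (Gaussian elimination) gives:
  V_1 = 0.8184 V, V_2 = 0.8189 V, V_3 = 0.8184 V, V_4 = 3.31 V
Power in each resistor, P = (ΔV)²/R:
  P_R1 = (0.8184 - 0.8184)²/2700 = 0 W
  P_R2 = (0.8184 - 0.8189)²/27 = 0.0000000121 W
  P_R3 = (0.8189 - 0)²/68000 = 0.000009863 W
  P_R4 = (0.8184 - 3.31)²/6800 = 0.000913 W
  P_R5 = (15 - 0.8184)²/3000 = 0.06704 W
  P_R6 = (15 - 3.31)²/18 = 7.592 W
  P_R7 = (15 - 0)²/22000 = 0.01023 W
  P_R8 = (0.8184 - 0)²/160 = 0.004186 W
  P_R9 = (0.8189 - 3.31)²/75000 = 0.00008274 W
  P_R10 = (3.31 - 0)²/5.1 = 2.148 W
P_total = P_R1 + P_R2 + P_R3 + P_R4 + P_R5 + P_R6 + P_R7 + P_R8 + P_R9 + P_R10 = 9.823 W

Final answer: 9.823 W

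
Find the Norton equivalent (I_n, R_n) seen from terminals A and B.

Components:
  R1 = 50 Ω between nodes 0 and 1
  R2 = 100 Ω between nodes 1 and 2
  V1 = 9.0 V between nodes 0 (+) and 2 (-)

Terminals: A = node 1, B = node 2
Find the Thévenin equivalent first; then I_n = V_th/R_th and R_n = R_th.
Step 1 — V_th is the open-circuit voltage V_A - V_B (nothing connected across the terminals).
Nodal analysis, taking node 2 as the 0 V reference.
Source V1 fixes V_0 = 9 V.
KCL at each unknown node (sum of currents leaving = 0; resistances in Ω):
  Node 1: (V_1 - 9)/50 + (V_1 - 0)/100 = 0
Collecting terms: 0.03 × V_1 = 0.18  =>  V_1 = 6 V
V_th = V_1 - V_2 = 6 - 0 = 6 V
Step 2 — R_th: zero the source — replace V1 by a short circuit (node 2 merges into node 0) — and find the resistance seen between A (node 1) and B (node 0).
Reduce the network between node 1 (A) and node 0 (B) by series/parallel combination:
  Rp1 = R1 ‖ R2 (parallel, both between nodes 0 and 1) = 1/(1/50 + 1/100) = 33.33 Ω
R_th = 33.33 Ω
I_n = V_th/R_th = 6/33.33 = 0.18 A, and R_n = R_th = 33.33 Ω

Final answer: I_n = 0.18 A, R_n = 33.33 Ω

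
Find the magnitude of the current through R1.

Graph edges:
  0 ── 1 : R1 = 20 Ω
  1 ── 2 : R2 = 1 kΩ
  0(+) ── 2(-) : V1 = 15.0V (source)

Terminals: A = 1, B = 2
Nodal analysis, taking node 2 as the 0 V reference.
Source V1 fixes V_0 = 15 V.
KCL at each unknown node (sum of currents leaving = 0; resistances in Ω):
  Node 1: (V_1 - 15)/20 + (V_1 - 0)/1000 = 0
Collecting terms: 0.051 × V_1 = 0.75  =>  V_1 = 14.71 V
I_R1 = (V_0 - V_1)/R1 = (15 - 14.71)/20 = 0.01471 A
|I_R1| = 0.01471 A

Final answer: |I_R1| = 0.01471 A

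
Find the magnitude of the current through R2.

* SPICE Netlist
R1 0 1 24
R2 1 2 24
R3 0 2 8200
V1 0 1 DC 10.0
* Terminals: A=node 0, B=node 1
Nodal analysis, taking node 1 as the 0 V reference.
Source V1 fixes V_0 = 10 V.
KCL at each unknown node (sum of currents leaving = 0; resistances in Ω):
  Node 2: (V_2 - 0)/24 + (V_2 - 10)/8200 = 0
Collecting terms: 0.04179 × V_2 = 0.00122  =>  V_2 = 0.02918 V
I_R2 = (V_1 - V_2)/R2 = (0 - 0.02918)/24 = -0.001216 A
|I_R2| = 0.001216 A

Final answer: |I_R2| = 0.001216 A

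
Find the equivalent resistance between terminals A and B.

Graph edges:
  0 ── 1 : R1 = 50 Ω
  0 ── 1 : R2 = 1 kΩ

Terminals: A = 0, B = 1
Reduce the network between node 0 (A) and node 1 (B) by series/parallel combination:
  Rp1 = R1 ‖ R2 (parallel, both between nodes 0 and 1) = 1/(1/50 + 1/1000) = 47.62 Ω
R_eq = 47.62 Ω

Final answer: 47.62 Ω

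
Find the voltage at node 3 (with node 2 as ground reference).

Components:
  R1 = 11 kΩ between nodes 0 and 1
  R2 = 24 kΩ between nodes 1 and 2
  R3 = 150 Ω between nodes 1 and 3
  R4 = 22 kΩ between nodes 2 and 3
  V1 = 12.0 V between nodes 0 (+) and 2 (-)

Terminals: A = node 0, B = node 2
Nodal analysis, taking node 2 as the 0 V reference.
Source V1 fixes V_0 = 12 V.
KCL at each unknown node (sum of currents leaving = 0; resistances in Ω):
  Node 1: (V_1 - 12)/11000 + (V_1 - 0)/24000 + (V_1 - V_3)/150 = 0
  Node 3: (V_3 - V_1)/150 + (V_3 - 0)/22000 = 0
Collecting terms (coefficients in siemens):
  0.006799·V_1 - 0.006667·V_3 = 0.001091
  0.006712·V_3 - 0.006667·V_1 = 0
Determinant D = (0.006799)(0.006712) - (-0.006667)(-0.006667) = 0.000001193
V_1 = [(0.001091)(0.006712) - (-0.006667)(0)]/D = 6.138 V
V_3 = [(0.006799)(0) - (0.001091)(-0.006667)]/D = 6.097 V
The requested potential is V_3 = 6.097 V.

Final answer: V_3 = 6.097 V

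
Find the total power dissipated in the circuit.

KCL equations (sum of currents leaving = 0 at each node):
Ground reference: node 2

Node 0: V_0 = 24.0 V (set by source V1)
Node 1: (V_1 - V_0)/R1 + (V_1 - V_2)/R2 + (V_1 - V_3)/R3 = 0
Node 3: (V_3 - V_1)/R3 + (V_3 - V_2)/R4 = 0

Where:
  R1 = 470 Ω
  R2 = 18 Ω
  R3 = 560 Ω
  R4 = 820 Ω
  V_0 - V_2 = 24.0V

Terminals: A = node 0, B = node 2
Nodal analysis, taking node 2 as the 0 V reference.
Source V1 fixes V_0 = 24 V.
KCL at each unknown node (sum of currents leaving = 0; resistances in Ω):
  Node 1: (V_1 - 24)/470 + (V_1 - 0)/18 + (V_1 - V_3)/560 = 0
  Node 3: (V_3 - V_1)/560 + (V_3 - 0)/820 = 0
Collecting terms (coefficients in siemens):
  0.05947·V_1 - 0.001786·V_3 = 0.05106
  0.003005·V_3 - 0.001786·V_1 = 0
Determinant D = (0.05947)(0.003005) - (-0.001786)(-0.001786) = 0.0001755
V_1 = [(0.05106)(0.003005) - (-0.001786)(0)]/D = 0.8743 V
V_3 = [(0.05947)(0) - (0.05106)(-0.001786)]/D = 0.5195 V
Power in each resistor, P = (ΔV)²/R:
  P_R1 = (24 - 0.8743)²/470 = 1.138 W
  P_R2 = (0.8743 - 0)²/18 = 0.04246 W
  P_R3 = (0.8743 - 0.5195)²/560 = 0.0002248 W
  P_R4 = (0 - 0.5195)²/820 = 0.0003291 W
P_total = P_R1 + P_R2 + P_R3 + P_R4 = 1.181 W

Final answer: 1.181 W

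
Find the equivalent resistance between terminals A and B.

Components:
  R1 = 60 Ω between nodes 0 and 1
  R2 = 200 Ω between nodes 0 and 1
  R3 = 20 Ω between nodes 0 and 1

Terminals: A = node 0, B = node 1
Reduce the network between node 0 (A) and node 1 (B) by series/parallel combination:
  Rp1 = R1 ‖ R2 ‖ R3 (parallel, all between nodes 0 and 1) = 1/(1/60 + 1/200 + 1/20) = 13.95 Ω
R_eq = 13.95 Ω

Final answer: 13.95 Ω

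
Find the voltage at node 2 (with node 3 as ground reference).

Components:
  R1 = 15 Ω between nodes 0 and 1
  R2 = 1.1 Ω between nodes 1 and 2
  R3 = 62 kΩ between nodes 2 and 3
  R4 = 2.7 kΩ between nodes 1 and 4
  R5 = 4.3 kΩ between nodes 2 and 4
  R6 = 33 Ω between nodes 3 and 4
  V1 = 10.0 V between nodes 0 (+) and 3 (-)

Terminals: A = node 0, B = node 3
Nodal analysis, taking node 3 as the 0 V reference.
Source V1 fixes V_0 = 10 V.
KCL at each unknown node (sum of currents leaving = 0; resistances in Ω):
  Node 1: (V_1 - 10)/15 + (V_1 - V_2)/1.1 + (V_1 - V_4)/2700 = 0
  Node 2: (V_2 - V_1)/1.1 + (V_2 - 0)/62000 + (V_2 - V_4)/4300 = 0
  Node 4: (V_4 - V_1)/2700 + (V_4 - V_2)/4300 + (V_4 - 0)/33 = 0
Collecting terms (coefficients in siemens):
  0.9761·V_1 - 0.9091·V_2 - 0.0003704·V_4 = 0.6667
  0.9093·V_2 - 0.9091·V_1 - 0.0002326·V_4 = 0
  0.03091·V_4 - 0.0003704·V_1 - 0.0002326·V_2 = 0
Solving these 3 simultaneous equations (Gaussian elimination) gives:
  V_1 = 9.91 V, V_2 = 9.907 V, V_4 = 0.1933 V
The requested potential is V_2 = 9.907 V.

Final answer: V_2 = 9.907 V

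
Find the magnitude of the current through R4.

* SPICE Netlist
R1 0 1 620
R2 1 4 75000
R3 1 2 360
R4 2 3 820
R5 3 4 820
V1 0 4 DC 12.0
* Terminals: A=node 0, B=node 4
Nodal analysis, taking node 4 as the 0 V reference.
Source V1 fixes V_0 = 12 V.
KCL at each unknown node (sum of currents leaving = 0; resistances in Ω):
  Node 1: (V_1 - 12)/620 + (V_1 - 0)/75000 + (V_1 - V_2)/360 = 0
  Node 2: (V_2 - V_1)/360 + (V_2 - V_3)/820 = 0
  Node 3: (V_3 - V_2)/820 + (V_3 - 0)/820 = 0
Collecting terms (coefficients in siemens):
  0.004404·V_1 - 0.002778·V_2 = 0.01935
  0.003997·V_2 - 0.002778·V_1 - 0.00122·V_3 = 0
  0.002439·V_3 - 0.00122·V_2 = 0
Solving these 3 simultaneous equations (Gaussian elimination) gives:
  V_1 = 9.103 V, V_2 = 7.464 V, V_3 = 3.732 V
I_R4 = (V_2 - V_3)/R4 = (7.464 - 3.732)/820 = 0.004551 A
|I_R4| = 0.004551 A

Final answer: |I_R4| = 0.004551 A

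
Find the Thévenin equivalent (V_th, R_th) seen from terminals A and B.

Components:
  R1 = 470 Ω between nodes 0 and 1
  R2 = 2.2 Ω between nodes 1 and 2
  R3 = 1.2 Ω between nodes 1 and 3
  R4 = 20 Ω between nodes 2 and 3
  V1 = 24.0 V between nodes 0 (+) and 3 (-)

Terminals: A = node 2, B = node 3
Step 1 — V_th is the open-circuit voltage V_A - V_B (nothing connected across the terminals).
Nodal analysis, taking node 3 as the 0 V reference.
Source V1 fixes V_0 = 24 V.
KCL at each unknown node (sum of currents leaving = 0; resistances in Ω):
  Node 1: (V_1 - 24)/470 + (V_1 - V_2)/2.2 + (V_1 - 0)/1.2 = 0
  Node 2: (V_2 - V_1)/2.2 + (V_2 - 0)/20 = 0
Collecting terms (coefficients in siemens):
  1.29·V_1 - 0.4545·V_2 = 0.05106
  0.5045·V_2 - 0.4545·V_1 = 0
Determinant D = (1.29)(0.5045) - (-0.4545)(-0.4545) = 0.4443
V_1 = [(0.05106)(0.5045) - (-0.4545)(0)]/D = 0.05799 V
V_2 = [(1.29)(0) - (0.05106)(-0.4545)]/D = 0.05225 V
V_th = V_2 - V_3 = 0.05225 - 0 = 0.05225 V
Step 2 — R_th: zero the source — replace V1 by a short circuit (node 3 merges into node 0) — and find the resistance seen between A (node 2) and B (node 0).
Reduce the network between node 2 (A) and node 0 (B) by series/parallel combination:
  Rp1 = R1 ‖ R3 (parallel, both between nodes 0 and 1) = 1/(1/470 + 1/1.2) = 1.197 Ω
  Rs1 = R2 + Rp1 (series, joined only at node 1) = 2.2 + 1.197 = 3.397 Ω
  Rp2 = R4 ‖ Rs1 (parallel, both between nodes 0 and 2) = 1/(1/20 + 1/3.397) = 2.904 Ω
R_th = 2.904 Ω

Final answer: V_th = 0.05225 V, R_th = 2.904 Ω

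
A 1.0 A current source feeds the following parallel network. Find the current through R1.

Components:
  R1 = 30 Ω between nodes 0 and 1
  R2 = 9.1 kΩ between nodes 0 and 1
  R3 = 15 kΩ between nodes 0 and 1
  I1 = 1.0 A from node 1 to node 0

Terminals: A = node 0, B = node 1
All resistors sit directly between nodes 0 and 1, so they are in parallel and share one voltage V; the full source current 1 A splits among them.
1/R_par = 1/30 + 1/9100 + 1/15000 = 0.03351 S  =>  R_par = 29.84 Ω
V = I × R_par = 1 × 29.84 = 29.84 V
I_R1 = V/R1 = 29.84/30 = 0.9947 A

Final answer: 0.9947 A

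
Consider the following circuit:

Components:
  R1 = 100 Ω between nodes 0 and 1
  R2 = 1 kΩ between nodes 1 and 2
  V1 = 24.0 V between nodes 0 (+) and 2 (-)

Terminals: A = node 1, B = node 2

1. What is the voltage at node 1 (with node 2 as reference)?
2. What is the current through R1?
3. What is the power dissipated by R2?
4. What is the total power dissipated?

Nodal analysis, taking node 2 as the 0 V reference.
Source V1 fixes V_0 = 24 V.
KCL at each unknown node (sum of currents leaving = 0; resistances in Ω):
  Node 1: (V_1 - 24)/100 + (V_1 - 0)/1000 = 0
Collecting terms: 0.011 × V_1 = 0.24  =>  V_1 = 21.82 V
Part 1:
  Read off the nodal solution: V_1 = 21.82 V
Part 2:
  I_R1 = (V_0 - V_1)/R1 = (24 - 21.82)/100 = 0.02182 A
  Magnitude: I_R1 = 0.02182 A
Part 3:
  I_R2 = (V_1 - V_2)/R2 = (21.82 - 0)/1000 = 0.02182 A
  P_R2 = I_R2² × R2 = (0.02182)² × 1000 = 0.476 W
Part 4:
  Power in each resistor, P = (ΔV)²/R:
    P_R1 = (24 - 21.82)²/100 = 0.0476 W
    P_R2 = (21.82 - 0)²/1000 = 0.476 W
  P_total = P_R1 + P_R2 = 0.5236 W

Final answers:
1. V_1 = 21.82 V
2. I_R1 = 0.02182 A
3. P_R2 = 0.476 W
4. P_total = 0.5236 W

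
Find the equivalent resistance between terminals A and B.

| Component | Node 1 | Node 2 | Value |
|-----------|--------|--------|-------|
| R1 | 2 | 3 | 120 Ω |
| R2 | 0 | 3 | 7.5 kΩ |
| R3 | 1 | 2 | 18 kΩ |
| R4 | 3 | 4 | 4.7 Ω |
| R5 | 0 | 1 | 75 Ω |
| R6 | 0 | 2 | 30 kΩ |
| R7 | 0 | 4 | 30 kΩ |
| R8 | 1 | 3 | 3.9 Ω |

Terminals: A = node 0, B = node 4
The network is not a plain series/parallel combination. Inject a 1 A test current into terminal A (node 0) and return it from terminal B (node 4); then R_eq = V_A / (1 A).
Nodal analysis, taking node 4 as the 0 V reference.
Current source I_test pushes 1 A into node 0 and draws it out of node 4.
KCL at each unknown node (sum of currents leaving = 0; resistances in Ω):
  Node 0: (V_0 - V_3)/7500 + (V_0 - V_1)/75 + (V_0 - V_2)/30000 + (V_0 - 0)/30000 - 1 = 0
  Node 1: (V_1 - V_0)/75 + (V_1 - V_2)/18000 + (V_1 - V_3)/3.9 = 0
  Node 2: (V_2 - V_0)/30000 + (V_2 - V_1)/18000 + (V_2 - V_3)/120 = 0
  Node 3: (V_3 - V_0)/7500 + (V_3 - V_1)/3.9 + (V_3 - V_2)/120 + (V_3 - 0)/4.7 = 0
Collecting terms (coefficients in siemens):
  0.01353·V_0 - 0.01333·V_1 - 0.00003333·V_2 - 0.0001333·V_3 = 1
  0.2698·V_1 - 0.01333·V_0 - 0.00005556·V_2 - 0.2564·V_3 = 0
  0.008422·V_2 - 0.00003333·V_0 - 0.00005556·V_1 - 0.008333·V_3 = 0
  0.4776·V_3 - 0.0001333·V_0 - 0.2564·V_1 - 0.008333·V_2 = 0
Solving these 4 simultaneous equations (Gaussian elimination) gives:
  V_0 = 82.35 V, V_1 = 8.525 V, V_2 = 5.02 V, V_3 = 4.687 V
R_eq = V_0 / 1 A = 82.35 Ω

Final answer: 82.35 Ω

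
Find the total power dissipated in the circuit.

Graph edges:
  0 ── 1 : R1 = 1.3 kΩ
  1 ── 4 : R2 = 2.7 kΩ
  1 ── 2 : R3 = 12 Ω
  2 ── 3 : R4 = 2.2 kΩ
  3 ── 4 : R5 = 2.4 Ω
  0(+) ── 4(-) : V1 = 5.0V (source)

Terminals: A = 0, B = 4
Nodal analysis, taking node 4 as the 0 V reference.
Source V1 fixes V_0 = 5 V.
KCL at each unknown node (sum of currents leaving = 0; resistances in Ω):
  Node 1: (V_1 - 5)/1300 + (V_1 - 0)/2700 + (V_1 - V_2)/12 = 0
  Node 2: (V_2 - V_1)/12 + (V_2 - V_3)/2200 = 0
  Node 3: (V_3 - V_2)/2200 + (V_3 - 0)/2.4 = 0
Collecting terms (coefficients in siemens):
  0.08447·V_1 - 0.08333·V_2 = 0.003846
  0.08379·V_2 - 0.08333·V_1 - 0.0004545·V_3 = 0
  0.4171·V_3 - 0.0004545·V_2 = 0
Solving these 3 simultaneous equations (Gaussian elimination) gives:
  V_1 = 2.417 V, V_2 = 2.404 V, V_3 = 0.00262 V
Power in each resistor, P = (ΔV)²/R:
  P_R1 = (5 - 2.417)²/1300 = 0.005132 W
  P_R2 = (2.417 - 0)²/2700 = 0.002164 W
  P_R3 = (2.417 - 2.404)²/12 = 0.0000143 W
  P_R4 = (2.404 - 0.00262)²/2200 = 0.002621 W
  P_R5 = (0.00262 - 0)²/2.4 = 0.00000286 W
P_total = P_R1 + P_R2 + P_R3 + P_R4 + P_R5 = 0.009934 W

Final answer: 0.009934 W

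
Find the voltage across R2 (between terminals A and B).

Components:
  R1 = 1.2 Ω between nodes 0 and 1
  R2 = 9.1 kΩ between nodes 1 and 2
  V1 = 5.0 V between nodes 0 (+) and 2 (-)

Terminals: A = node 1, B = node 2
R1 and R2 are in series across V1 (node 0 → node 1 → node 2), and the output A–B is taken across R2, so this is a voltage divider.
Series current: I = V1/(R1 + R2) = 5/(1.2 + 9100) = 5/9101 = 0.0005494 A
V_R2 = I × R2 = V1 × R2/(R1 + R2) = 5 × 9100/9101 = 4.999 V

Final answer: 4.999 V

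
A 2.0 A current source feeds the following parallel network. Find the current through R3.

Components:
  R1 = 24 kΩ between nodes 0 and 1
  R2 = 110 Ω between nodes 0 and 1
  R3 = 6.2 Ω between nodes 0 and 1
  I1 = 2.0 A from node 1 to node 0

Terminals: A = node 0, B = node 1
All resistors sit directly between nodes 0 and 1, so they are in parallel and share one voltage V; the full source current 2 A splits among them.
1/R_par = 1/24000 + 1/110 + 1/6.2 = 0.1704 S  =>  R_par = 5.868 Ω
V = I × R_par = 2 × 5.868 = 11.74 V
I_R3 = V/R3 = 11.74/6.2 = 1.893 A

Final answer: 1.893 A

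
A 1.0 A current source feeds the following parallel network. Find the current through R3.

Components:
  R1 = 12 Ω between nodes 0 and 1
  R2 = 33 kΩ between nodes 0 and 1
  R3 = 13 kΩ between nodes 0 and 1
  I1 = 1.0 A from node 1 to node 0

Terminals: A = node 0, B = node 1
All resistors sit directly between nodes 0 and 1, so they are in parallel and share one voltage V; the full source current 1 A splits among them.
1/R_par = 1/12 + 1/33000 + 1/13000 = 0.08344 S  =>  R_par = 11.98 Ω
V = I × R_par = 1 × 11.98 = 11.98 V
I_R3 = V/R3 = 11.98/13000 = 0.0009219 A

Final answer: 0.0009219 A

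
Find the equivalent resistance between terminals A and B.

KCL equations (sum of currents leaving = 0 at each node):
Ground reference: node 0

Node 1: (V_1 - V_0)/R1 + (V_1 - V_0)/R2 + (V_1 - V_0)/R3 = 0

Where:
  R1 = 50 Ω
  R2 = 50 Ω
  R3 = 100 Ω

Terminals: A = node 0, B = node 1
Reduce the network between node 0 (A) and node 1 (B) by series/parallel combination:
  Rp1 = R1 ‖ R2 ‖ R3 (parallel, all between nodes 0 and 1) = 1/(1/50 + 1/50 + 1/100) = 20 Ω
R_eq = 20 Ω

Final answer: 20 Ω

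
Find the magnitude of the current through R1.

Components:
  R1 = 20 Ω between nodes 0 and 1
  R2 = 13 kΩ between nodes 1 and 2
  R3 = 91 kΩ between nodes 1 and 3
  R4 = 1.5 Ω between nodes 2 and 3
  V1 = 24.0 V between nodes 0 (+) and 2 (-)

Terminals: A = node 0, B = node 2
Nodal analysis, taking node 2 as the 0 V reference.
Source V1 fixes V_0 = 24 V.
KCL at each unknown node (sum of currents leaving = 0; resistances in Ω):
  Node 1: (V_1 - 24)/20 + (V_1 - 0)/13000 + (V_1 - V_3)/91000 = 0
  Node 3: (V_3 - V_1)/91000 + (V_3 - 0)/1.5 = 0
Collecting terms (coefficients in siemens):
  0.05009·V_1 - 0.00001099·V_3 = 1.2
  0.6667·V_3 - 0.00001099·V_1 = 0
Determinant D = (0.05009)(0.6667) - (-0.00001099)(-0.00001099) = 0.03339
V_1 = [(1.2)(0.6667) - (-0.00001099)(0)]/D = 23.96 V
V_3 = [(0.05009)(0) - (1.2)(-0.00001099)]/D = 0.0003949 V
I_R1 = (V_0 - V_1)/R1 = (24 - 23.96)/20 = 0.002106 A
|I_R1| = 0.002106 A

Final answer: |I_R1| = 0.002106 A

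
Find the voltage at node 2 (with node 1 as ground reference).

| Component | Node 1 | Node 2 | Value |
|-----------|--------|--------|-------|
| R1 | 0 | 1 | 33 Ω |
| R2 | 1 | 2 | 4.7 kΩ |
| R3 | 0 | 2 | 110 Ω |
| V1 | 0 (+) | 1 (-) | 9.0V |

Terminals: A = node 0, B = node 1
Nodal analysis, taking node 1 as the 0 V reference.
Source V1 fixes V_0 = 9 V.
KCL at each unknown node (sum of currents leaving = 0; resistances in Ω):
  Node 2: (V_2 - 0)/4700 + (V_2 - 9)/110 = 0
Collecting terms: 0.009304 × V_2 = 0.08182  =>  V_2 = 8.794 V
The requested potential is V_2 = 8.794 V.

Final answer: V_2 = 8.794 V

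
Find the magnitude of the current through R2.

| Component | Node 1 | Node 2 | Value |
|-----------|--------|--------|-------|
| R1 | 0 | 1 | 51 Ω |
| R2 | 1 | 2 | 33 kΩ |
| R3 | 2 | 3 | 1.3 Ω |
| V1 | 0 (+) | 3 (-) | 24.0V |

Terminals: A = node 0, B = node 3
Nodal analysis, taking node 3 as the 0 V reference.
Source V1 fixes V_0 = 24 V.
KCL at each unknown node (sum of currents leaving = 0; resistances in Ω):
  Node 1: (V_1 - 24)/51 + (V_1 - V_2)/33000 = 0
  Node 2: (V_2 - V_1)/33000 + (V_2 - 0)/1.3 = 0
Collecting terms (coefficients in siemens):
  0.01964·V_1 - 0.0000303·V_2 = 0.4706
  0.7693·V_2 - 0.0000303·V_1 = 0
Determinant D = (0.01964)(0.7693) - (-0.0000303)(-0.0000303) = 0.01511
V_1 = [(0.4706)(0.7693) - (-0.0000303)(0)]/D = 23.96 V
V_2 = [(0.01964)(0) - (0.4706)(-0.0000303)]/D = 0.000944 V
I_R2 = (V_1 - V_2)/R2 = (23.96 - 0.000944)/33000 = 0.0007261 A
|I_R2| = 0.0007261 A

Final answer: |I_R2| = 0.0007261 A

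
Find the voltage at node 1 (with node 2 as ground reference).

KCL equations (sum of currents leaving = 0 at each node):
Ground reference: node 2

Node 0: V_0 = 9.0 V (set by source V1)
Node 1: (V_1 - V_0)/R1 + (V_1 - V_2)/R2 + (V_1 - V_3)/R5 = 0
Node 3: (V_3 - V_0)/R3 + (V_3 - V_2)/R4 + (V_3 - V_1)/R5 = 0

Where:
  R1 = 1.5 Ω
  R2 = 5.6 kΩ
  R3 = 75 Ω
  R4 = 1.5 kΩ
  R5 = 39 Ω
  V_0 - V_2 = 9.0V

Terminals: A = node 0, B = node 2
Nodal analysis, taking node 2 as the 0 V reference.
Source V1 fixes V_0 = 9 V.
KCL at each unknown node (sum of currents leaving = 0; resistances in Ω):
  Node 1: (V_1 - 9)/1.5 + (V_1 - 0)/5600 + (V_1 - V_3)/39 = 0
  Node 3: (V_3 - 9)/75 + (V_3 - 0)/1500 + (V_3 - V_1)/39 = 0
Collecting terms (coefficients in siemens):
  0.6925·V_1 - 0.02564·V_3 = 6
  0.03964·V_3 - 0.02564·V_1 = 0.12
Determinant D = (0.6925)(0.03964) - (-0.02564)(-0.02564) = 0.02679
V_1 = [(6)(0.03964) - (-0.02564)(0.12)]/D = 8.992 V
V_3 = [(0.6925)(0.12) - (6)(-0.02564)]/D = 8.843 V
The requested potential is V_1 = 8.992 V.

Final answer: V_1 = 8.992 V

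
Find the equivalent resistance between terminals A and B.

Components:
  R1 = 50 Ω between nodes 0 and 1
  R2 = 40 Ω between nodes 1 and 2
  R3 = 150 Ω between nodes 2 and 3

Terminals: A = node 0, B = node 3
Reduce the network between node 0 (A) and node 3 (B) by series/parallel combination:
  Rs1 = R1 + R2 (series, joined only at node 1) = 50 + 40 = 90 Ω
  Rs2 = R3 + Rs1 (series, joined only at node 2) = 150 + 90 = 240 Ω
R_eq = 240 Ω

Final answer: 240 Ω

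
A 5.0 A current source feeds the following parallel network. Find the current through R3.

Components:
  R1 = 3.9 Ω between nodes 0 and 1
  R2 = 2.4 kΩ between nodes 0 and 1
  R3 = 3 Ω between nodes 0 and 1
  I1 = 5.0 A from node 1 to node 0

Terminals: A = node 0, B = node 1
All resistors sit directly between nodes 0 and 1, so they are in parallel and share one voltage V; the full source current 5 A splits among them.
1/R_par = 1/3.9 + 1/2400 + 1/3 = 0.5902 S  =>  R_par = 1.694 Ω
V = I × R_par = 5 × 1.694 = 8.472 V
I_R3 = V/R3 = 8.472/3 = 2.824 A

Final answer: 2.824 A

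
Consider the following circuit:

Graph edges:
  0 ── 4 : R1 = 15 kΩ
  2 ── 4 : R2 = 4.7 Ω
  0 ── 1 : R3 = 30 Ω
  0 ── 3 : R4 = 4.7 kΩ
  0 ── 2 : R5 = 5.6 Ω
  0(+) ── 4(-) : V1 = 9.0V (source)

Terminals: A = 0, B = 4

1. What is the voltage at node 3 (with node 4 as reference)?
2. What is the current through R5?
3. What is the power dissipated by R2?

Nodal analysis, taking node 4 as the 0 V reference.
Source V1 fixes V_0 = 9 V.
KCL at each unknown node (sum of currents leaving = 0; resistances in Ω):
  Node 1: (V_1 - 9)/30 = 0
  Node 2: (V_2 - 0)/4.7 + (V_2 - 9)/5.6 = 0
  Node 3: (V_3 - 9)/4700 = 0
Collecting terms (coefficients in siemens):
  0.03333·V_1 = 0.3
  0.3913·V_2 = 1.607
  0.0002128·V_3 = 0.001915
Solving these 3 simultaneous equations (Gaussian elimination) gives:
  V_1 = 9 V, V_2 = 4.107 V, V_3 = 9 V
Part 1:
  Read off the nodal solution: V_3 = 9 V
Part 2:
  I_R5 = (V_0 - V_2)/R5 = (9 - 4.107)/5.6 = 0.8738 A
  Magnitude: I_R5 = 0.8738 A
Part 3:
  I_R2 = (V_2 - V_4)/R2 = (4.107 - 0)/4.7 = 0.8738 A
  P_R2 = I_R2² × R2 = (0.8738)² × 4.7 = 3.588 W

Final answers:
1. V_3 = 9 V
2. I_R5 = 0.8738 A
3. P_R2 = 3.588 W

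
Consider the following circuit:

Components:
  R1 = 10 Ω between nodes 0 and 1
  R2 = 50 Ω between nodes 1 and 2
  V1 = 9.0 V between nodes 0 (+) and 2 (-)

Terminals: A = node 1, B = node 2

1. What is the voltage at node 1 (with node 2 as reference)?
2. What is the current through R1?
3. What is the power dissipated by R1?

Nodal analysis, taking node 2 as the 0 V reference.
Source V1 fixes V_0 = 9 V.
KCL at each unknown node (sum of currents leaving = 0; resistances in Ω):
  Node 1: (V_1 - 9)/10 + (V_1 - 0)/50 = 0
Collecting terms: 0.12 × V_1 = 0.9  =>  V_1 = 7.5 V
Part 1:
  Read off the nodal solution: V_1 = 7.5 V
Part 2:
  I_R1 = (V_0 - V_1)/R1 = (9 - 7.5)/10 = 0.15 A
  Magnitude: I_R1 = 0.15 A
Part 3:
  I_R1 = (V_0 - V_1)/R1 = (9 - 7.5)/10 = 0.15 A
  P_R1 = I_R1² × R1 = (0.15)² × 10 = 0.225 W

Final answers:
1. V_1 = 7.5 V
2. I_R1 = 0.15 A
3. P_R1 = 0.225 W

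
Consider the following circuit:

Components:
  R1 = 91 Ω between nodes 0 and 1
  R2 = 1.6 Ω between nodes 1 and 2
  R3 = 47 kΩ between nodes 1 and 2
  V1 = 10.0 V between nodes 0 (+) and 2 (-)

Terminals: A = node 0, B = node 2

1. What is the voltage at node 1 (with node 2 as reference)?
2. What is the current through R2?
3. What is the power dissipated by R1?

Nodal analysis, taking node 2 as the 0 V reference.
Source V1 fixes V_0 = 10 V.
KCL at each unknown node (sum of currents leaving = 0; resistances in Ω):
  Node 1: (V_1 - 10)/91 + (V_1 - 0)/1.6 + (V_1 - 0)/47000 = 0
Collecting terms: 0.636 × V_1 = 0.1099  =>  V_1 = 0.1728 V
Part 1:
  Read off the nodal solution: V_1 = 0.1728 V
Part 2:
  I_R2 = (V_1 - V_2)/R2 = (0.1728 - 0)/1.6 = 0.108 A
  Magnitude: I_R2 = 0.108 A
Part 3:
  I_R1 = (V_0 - V_1)/R1 = (10 - 0.1728)/91 = 0.108 A
  P_R1 = I_R1² × R1 = (0.108)² × 91 = 1.061 W

Final answers:
1. V_1 = 0.1728 V
2. I_R2 = 0.108 A
3. P_R1 = 1.061 W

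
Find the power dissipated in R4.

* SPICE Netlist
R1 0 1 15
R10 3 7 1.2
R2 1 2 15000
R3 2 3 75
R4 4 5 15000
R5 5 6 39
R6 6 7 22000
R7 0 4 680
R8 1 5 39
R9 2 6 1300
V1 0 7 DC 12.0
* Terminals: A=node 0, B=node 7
Nodal analysis, taking node 7 as the 0 V reference.
Source V1 fixes V_0 = 12 V.
KCL at each unknown node (sum of currents leaving = 0; resistances in Ω):
  Node 1: (V_1 - 12)/15 + (V_1 - V_2)/15000 + (V_1 - V_5)/39 = 0
  Node 2: (V_2 - V_1)/15000 + (V_2 - V_3)/75 + (V_2 - V_6)/1300 = 0
  Node 3: (V_3 - V_2)/75 + (V_3 - 0)/1.2 = 0
  Node 4: (V_4 - V_5)/15000 + (V_4 - 12)/680 = 0
  Node 5: (V_5 - V_4)/15000 + (V_5 - V_6)/39 + (V_5 - V_1)/39 = 0
  Node 6: (V_6 - V_5)/39 + (V_6 - 0)/22000 + (V_6 - V_2)/1300 = 0
Collecting terms (coefficients in siemens):
  0.09237·V_1 - 0.00006667·V_2 - 0.02564·V_5 = 0.8
  0.01417·V_2 - 0.00006667·V_1 - 0.01333·V_3 - 0.0007692·V_6 = 0
  0.8467·V_3 - 0.01333·V_2 = 0
  0.001537·V_4 - 0.00006667·V_5 = 0.01765
  0.05135·V_5 - 0.02564·V_1 - 0.00006667·V_4 - 0.02564·V_6 = 0
  0.02646·V_6 - 0.0007692·V_2 - 0.02564·V_5 = 0
Solving these 6 simultaneous equations (Gaussian elimination) gives:
  V_1 = 11.86 V, V_2 = 0.6733 V, V_3 = 0.0106 V, V_4 = 11.98 V
  V_5 = 11.53 V, V_6 = 11.19 V
I_R4 = (V_4 - V_5)/R4 = (11.98 - 11.53)/15000 = 0.00003022 A
P_R4 = I_R4² × R4 = (0.00003022)² × 15000 = 0.0000137 W

Final answer: 1.37e-05 W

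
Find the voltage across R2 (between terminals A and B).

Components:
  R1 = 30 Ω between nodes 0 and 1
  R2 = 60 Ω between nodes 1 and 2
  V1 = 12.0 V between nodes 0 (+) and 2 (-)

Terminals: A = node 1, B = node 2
R1 and R2 are in series across V1 (node 0 → node 1 → node 2), and the output A–B is taken across R2, so this is a voltage divider.
Series current: I = V1/(R1 + R2) = 12/(30 + 60) = 12/90 = 0.1333 A
V_R2 = I × R2 = V1 × R2/(R1 + R2) = 12 × 60/90 = 8 V

Final answer: 8 V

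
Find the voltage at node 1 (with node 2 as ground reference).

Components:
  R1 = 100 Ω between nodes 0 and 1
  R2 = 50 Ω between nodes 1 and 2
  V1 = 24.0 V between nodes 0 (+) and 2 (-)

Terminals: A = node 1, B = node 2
Nodal analysis, taking node 2 as the 0 V reference.
Source V1 fixes V_0 = 24 V.
KCL at each unknown node (sum of currents leaving = 0; resistances in Ω):
  Node 1: (V_1 - 24)/100 + (V_1 - 0)/50 = 0
Collecting terms: 0.03 × V_1 = 0.24  =>  V_1 = 8 V
The requested potential is V_1 = 8 V.

Final answer: V_1 = 8 V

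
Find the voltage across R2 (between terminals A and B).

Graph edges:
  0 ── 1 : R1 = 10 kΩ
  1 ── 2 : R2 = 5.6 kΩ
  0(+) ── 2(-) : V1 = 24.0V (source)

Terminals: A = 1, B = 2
R1 and R2 are in series across V1 (node 0 → node 1 → node 2), and the output A–B is taken across R2, so this is a voltage divider.
Series current: I = V1/(R1 + R2) = 24/(10000 + 5600) = 24/15600 = 0.001538 A
V_R2 = I × R2 = V1 × R2/(R1 + R2) = 24 × 5600/15600 = 8.615 V

Final answer: 8.615 V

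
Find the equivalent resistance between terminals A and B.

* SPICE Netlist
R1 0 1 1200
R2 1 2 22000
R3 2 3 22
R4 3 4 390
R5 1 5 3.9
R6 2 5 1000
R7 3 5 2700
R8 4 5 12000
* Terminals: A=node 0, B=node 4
The network is not a plain series/parallel combination. Inject a 1 A test current into terminal A (node 0) and return it from terminal B (node 4); then R_eq = V_A / (1 A).
Nodal analysis, taking node 4 as the 0 V reference.
Current source I_test pushes 1 A into node 0 and draws it out of node 4.
KCL at each unknown node (sum of currents leaving = 0; resistances in Ω):
  Node 0: (V_0 - V_1)/1200 - 1 = 0
  Node 1: (V_1 - V_0)/1200 + (V_1 - V_2)/22000 + (V_1 - V_5)/3.9 = 0
  Node 2: (V_2 - V_1)/22000 + (V_2 - V_3)/22 + (V_2 - V_5)/1000 = 0
  Node 3: (V_3 - V_2)/22 + (V_3 - 0)/390 + (V_3 - V_5)/2700 = 0
  Node 5: (V_5 - V_1)/3.9 + (V_5 - V_2)/1000 + (V_5 - V_3)/2700 + (V_5 - 0)/12000 = 0
Collecting terms (coefficients in siemens):
  0.0008333·V_0 - 0.0008333·V_1 = 1
  0.2573·V_1 - 0.0008333·V_0 - 0.00004545·V_2 - 0.2564·V_5 = 0
  0.0465·V_2 - 0.00004545·V_1 - 0.04545·V_3 - 0.001·V_5 = 0
  0.04839·V_3 - 0.04545·V_2 - 0.0003704·V_5 = 0
  0.2579·V_5 - 0.2564·V_1 - 0.001·V_2 - 0.0003704·V_3 = 0
Solving these 5 simultaneous equations (Gaussian elimination) gives:
  V_0 = 2218 V, V_1 = 1018 V, V_2 = 371.8 V, V_3 = 357 V
  V_5 = 1014 V
R_eq = V_0 / 1 A = 2218 Ω = 2.218 kΩ

Final answer: 2.218 kΩ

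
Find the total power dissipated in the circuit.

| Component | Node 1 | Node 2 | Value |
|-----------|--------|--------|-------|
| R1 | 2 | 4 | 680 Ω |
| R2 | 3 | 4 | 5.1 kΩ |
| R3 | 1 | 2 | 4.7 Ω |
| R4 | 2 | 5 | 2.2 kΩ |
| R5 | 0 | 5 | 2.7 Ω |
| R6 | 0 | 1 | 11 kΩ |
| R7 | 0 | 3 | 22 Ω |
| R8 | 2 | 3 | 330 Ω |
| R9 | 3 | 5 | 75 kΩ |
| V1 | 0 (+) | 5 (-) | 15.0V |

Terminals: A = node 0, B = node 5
Nodal analysis, taking node 5 as the 0 V reference.
Source V1 fixes V_0 = 15 V.
KCL at each unknown node (sum of currents leaving = 0; resistances in Ω):
  Node 1: (V_1 - V_2)/4.7 + (V_1 - 15)/11000 = 0
  Node 2: (V_2 - V_4)/680 + (V_2 - V_1)/4.7 + (V_2 - 0)/2200 + (V_2 - V_3)/330 = 0
  Node 3: (V_3 - V_4)/5100 + (V_3 - 15)/22 + (V_3 - V_2)/330 + (V_3 - 0)/75000 = 0
  Node 4: (V_4 - V_2)/680 + (V_4 - V_3)/5100 = 0
Collecting terms (coefficients in siemens):
  0.2129·V_1 - 0.2128·V_2 = 0.001364
  0.2177·V_2 - 0.2128·V_1 - 0.00303·V_3 - 0.001471·V_4 = 0
  0.04869·V_3 - 0.00303·V_2 - 0.0001961·V_4 = 0.6818
  0.001667·V_4 - 0.001471·V_2 - 0.0001961·V_3 = 0
Solving these 4 simultaneous equations (Gaussian elimination) gives:
  V_1 = 13.07 V, V_2 = 13.07 V, V_3 = 14.87 V, V_4 = 13.28 V
Power in each resistor, P = (ΔV)²/R:
  P_R1 = (13.07 - 13.28)²/680 = 0.00006593 W
  P_R2 = (14.87 - 13.28)²/5100 = 0.0004944 W
  P_R3 = (13.07 - 13.07)²/4.7 = 0.0000001447 W
  P_R4 = (13.07 - 0)²/2200 = 0.07764 W
  P_R5 = (15 - 0)²/2.7 = 83.33 W
  P_R6 = (15 - 13.07)²/11000 = 0.0003387 W
  P_R7 = (15 - 14.87)²/22 = 0.0007823 W
  P_R8 = (13.07 - 14.87)²/330 = 0.009815 W
  P_R9 = (14.87 - 0)²/75000 = 0.002948 W
P_total = P_R1 + P_R2 + P_R3 + P_R4 + P_R5 + P_R6 + P_R7 + P_R8 + P_R9 = 83.43 W

Final answer: 83.43 W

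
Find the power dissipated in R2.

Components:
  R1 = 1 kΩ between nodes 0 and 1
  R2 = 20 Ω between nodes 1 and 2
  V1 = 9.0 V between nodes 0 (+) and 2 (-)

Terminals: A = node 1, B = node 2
Nodal analysis, taking node 2 as the 0 V reference.
Source V1 fixes V_0 = 9 V.
KCL at each unknown node (sum of currents leaving = 0; resistances in Ω):
  Node 1: (V_1 - 9)/1000 + (V_1 - 0)/20 = 0
Collecting terms: 0.051 × V_1 = 0.009  =>  V_1 = 0.1765 V
I_R2 = (V_1 - V_2)/R2 = (0.1765 - 0)/20 = 0.008824 A
P_R2 = I_R2² × R2 = (0.008824)² × 20 = 0.001557 W

Final answer: 0.001557 W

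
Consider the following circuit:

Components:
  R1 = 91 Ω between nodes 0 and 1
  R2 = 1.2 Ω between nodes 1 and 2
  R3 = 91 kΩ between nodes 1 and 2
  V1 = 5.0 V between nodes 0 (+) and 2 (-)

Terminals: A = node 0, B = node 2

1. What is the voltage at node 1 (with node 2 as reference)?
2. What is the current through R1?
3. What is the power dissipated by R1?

Nodal analysis, taking node 2 as the 0 V reference.
Source V1 fixes V_0 = 5 V.
KCL at each unknown node (sum of currents leaving = 0; resistances in Ω):
  Node 1: (V_1 - 5)/91 + (V_1 - 0)/1.2 + (V_1 - 0)/91000 = 0
Collecting terms: 0.8443 × V_1 = 0.05495  =>  V_1 = 0.06508 V
Part 1:
  Read off the nodal solution: V_1 = 0.06508 V
Part 2:
  I_R1 = (V_0 - V_1)/R1 = (5 - 0.06508)/91 = 0.05423 A
  Magnitude: I_R1 = 0.05423 A
Part 3:
  I_R1 = (V_0 - V_1)/R1 = (5 - 0.06508)/91 = 0.05423 A
  P_R1 = I_R1² × R1 = (0.05423)² × 91 = 0.2676 W

Final answers:
1. V_1 = 0.06508 V
2. I_R1 = 0.05423 A
3. P_R1 = 0.2676 W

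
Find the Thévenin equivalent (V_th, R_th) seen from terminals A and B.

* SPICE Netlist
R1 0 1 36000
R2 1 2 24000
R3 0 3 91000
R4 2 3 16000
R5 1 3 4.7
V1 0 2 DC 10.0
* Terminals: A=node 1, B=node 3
Step 1 — V_th is the open-circuit voltage V_A - V_B (nothing connected across the terminals).
Nodal analysis, taking node 2 as the 0 V reference.
Source V1 fixes V_0 = 10 V.
KCL at each unknown node (sum of currents leaving = 0; resistances in Ω):
  Node 1: (V_1 - 10)/36000 + (V_1 - 0)/24000 + (V_1 - V_3)/4.7 = 0
  Node 3: (V_3 - 10)/91000 + (V_3 - 0)/16000 + (V_3 - V_1)/4.7 = 0
Collecting terms (coefficients in siemens):
  0.2128·V_1 - 0.2128·V_3 = 0.0002778
  0.2128·V_3 - 0.2128·V_1 = 0.0001099
Determinant D = (0.2128)(0.2128) - (-0.2128)(-0.2128) = 0.00003042
V_1 = [(0.0002778)(0.2128) - (-0.2128)(0.0001099)]/D = 2.712 V
V_3 = [(0.2128)(0.0001099) - (0.0002778)(-0.2128)]/D = 2.712 V
V_th = V_1 - V_3 = 2.712 - 2.712 = 0.0004202 V
Step 2 — R_th: zero the source — replace V1 by a short circuit (node 2 merges into node 0) — and find the resistance seen between A (node 1) and B (node 3).
Reduce the network between node 1 (A) and node 3 (B) by series/parallel combination:
  Rp1 = R1 ‖ R2 (parallel, both between nodes 0 and 1) = 1/(1/36000 + 1/24000) = 14400 Ω
  Rp2 = R3 ‖ R4 (parallel, both between nodes 0 and 3) = 1/(1/91000 + 1/16000) = 13610 Ω
  Rs1 = Rp1 + Rp2 (series, joined only at node 0) = 14400 + 13610 = 28010 Ω
  Rp3 = R5 ‖ Rs1 (parallel, both between nodes 1 and 3) = 1/(1/4.7 + 1/28010) = 4.699 Ω
R_th = 4.699 Ω

Final answer: V_th = 0.0004202 V, R_th = 4.699 Ω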